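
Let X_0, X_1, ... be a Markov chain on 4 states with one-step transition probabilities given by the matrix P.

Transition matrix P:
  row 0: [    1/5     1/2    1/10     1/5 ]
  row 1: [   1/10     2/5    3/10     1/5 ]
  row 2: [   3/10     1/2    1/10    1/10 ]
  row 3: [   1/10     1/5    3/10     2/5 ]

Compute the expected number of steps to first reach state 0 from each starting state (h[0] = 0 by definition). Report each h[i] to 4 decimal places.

First-step conditioning: h[0] = 0; for i ≠ 0, h[i] = 1 + Σ_k P[i][k]·h[k].
  h[1] = 1 + 2/5·h[1] + 3/10·h[2] + 1/5·h[3]
  h[2] = 1 + 1/2·h[1] + 1/10·h[2] + 1/10·h[3]
  h[3] = 1 + 1/5·h[1] + 3/10·h[2] + 2/5·h[3]
Solving the 3×3 linear system over states ≠ 0 gives exactly h = [0, 20/3, 50/9, 20/3] (h[0] = 0 is the target).

h = [0.0000, 6.6667, 5.5556, 6.6667]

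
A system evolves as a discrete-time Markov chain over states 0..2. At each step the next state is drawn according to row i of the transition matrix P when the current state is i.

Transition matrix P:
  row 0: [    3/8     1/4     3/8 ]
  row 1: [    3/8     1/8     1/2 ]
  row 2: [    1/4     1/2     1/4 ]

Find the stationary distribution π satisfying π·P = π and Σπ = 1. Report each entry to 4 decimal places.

Balance equations π_j = Σ_i π_i·P[i][j]:
  π_0 = 3/8·π_0 + 3/8·π_1 + 1/4·π_2
  π_1 = 1/4·π_0 + 1/8·π_1 + 1/2·π_2
  normalize: π_0 + π_1 + π_2 = 1
Solving the linear system gives exactly π = [26/79, 24/79, 29/79].

π = [0.3291, 0.3038, 0.3671]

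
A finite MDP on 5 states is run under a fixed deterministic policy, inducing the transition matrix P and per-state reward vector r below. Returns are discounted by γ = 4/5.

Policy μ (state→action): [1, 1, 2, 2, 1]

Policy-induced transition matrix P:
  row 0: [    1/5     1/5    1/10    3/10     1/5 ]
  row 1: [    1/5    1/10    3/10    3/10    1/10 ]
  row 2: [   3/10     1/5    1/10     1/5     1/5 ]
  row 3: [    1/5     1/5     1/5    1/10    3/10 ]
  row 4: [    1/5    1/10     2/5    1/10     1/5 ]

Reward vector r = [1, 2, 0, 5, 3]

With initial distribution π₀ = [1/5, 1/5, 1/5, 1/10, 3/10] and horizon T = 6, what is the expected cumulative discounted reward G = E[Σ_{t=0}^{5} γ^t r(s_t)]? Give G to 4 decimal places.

G = 7.7407

t=0: π = [0.2000, 0.2000, 0.2000, 0.1000, 0.3000], E[r] = 2.0000, γ^t·E[r] = 2.000000, running G = 2.000000
t=1: π = [0.2200, 0.1500, 0.2400, 0.2000, 0.1900], E[r] = 2.0900, γ^t·E[r] = 1.672000, running G = 3.672000
t=2: π = [0.2240, 0.1660, 0.2070, 0.1980, 0.2050], E[r] = 2.1610, γ^t·E[r] = 1.383040, running G = 5.055040
t=3: π = [0.2207, 0.1629, 0.2145, 0.1987, 0.2032], E[r] = 2.1496, γ^t·E[r] = 1.100595, running G = 6.155635
t=4: π = [0.2215, 0.1634, 0.2134, 0.1982, 0.2036], E[r] = 2.1498, γ^t·E[r] = 0.880566, running G = 7.036201
t=5: π = [0.2213, 0.1633, 0.2136, 0.1983, 0.2035], E[r] = 2.1499, γ^t·E[r] = 0.704488, running G = 7.740689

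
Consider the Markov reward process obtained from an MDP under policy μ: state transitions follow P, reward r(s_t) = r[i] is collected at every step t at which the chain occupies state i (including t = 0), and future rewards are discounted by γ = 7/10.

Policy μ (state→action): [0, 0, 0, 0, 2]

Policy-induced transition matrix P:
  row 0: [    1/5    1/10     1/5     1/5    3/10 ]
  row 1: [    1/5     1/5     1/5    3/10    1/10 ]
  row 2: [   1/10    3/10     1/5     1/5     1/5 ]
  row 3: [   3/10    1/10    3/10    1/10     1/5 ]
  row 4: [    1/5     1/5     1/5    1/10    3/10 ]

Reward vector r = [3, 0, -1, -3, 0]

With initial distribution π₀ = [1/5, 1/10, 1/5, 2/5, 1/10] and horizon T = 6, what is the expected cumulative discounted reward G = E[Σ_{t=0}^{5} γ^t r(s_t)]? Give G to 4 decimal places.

t=0: π = [0.2000, 0.1000, 0.2000, 0.4000, 0.1000], E[r] = -0.8000, γ^t·E[r] = -0.800000, running G = -0.800000
t=1: π = [0.2200, 0.1600, 0.2400, 0.1600, 0.2200], E[r] = -0.0600, γ^t·E[r] = -0.042000, running G = -0.842000
t=2: π = [0.1920, 0.1860, 0.2160, 0.1780, 0.2280], E[r] = -0.1740, γ^t·E[r] = -0.085260, running G = -0.927260
t=3: π = [0.1962, 0.1846, 0.2178, 0.1780, 0.2234], E[r] = -0.1632, γ^t·E[r] = -0.055978, running G = -0.983238
t=4: π = [0.1960, 0.1844, 0.2178, 0.1783, 0.2235], E[r] = -0.1647, γ^t·E[r] = -0.039544, running G = -1.022782
t=5: π = [0.1961, 0.1843, 0.2178, 0.1783, 0.2235], E[r] = -0.1644, γ^t·E[r] = -0.027637, running G = -1.050419

G = -1.0504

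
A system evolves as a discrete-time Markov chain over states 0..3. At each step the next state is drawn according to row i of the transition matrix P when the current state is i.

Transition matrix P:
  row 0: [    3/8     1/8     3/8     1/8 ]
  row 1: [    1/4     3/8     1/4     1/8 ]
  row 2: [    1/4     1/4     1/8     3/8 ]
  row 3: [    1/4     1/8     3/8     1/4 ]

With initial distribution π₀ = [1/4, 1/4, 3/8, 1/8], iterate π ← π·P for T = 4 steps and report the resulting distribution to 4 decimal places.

t=0: π = [0.2500, 0.2500, 0.3750, 0.1250]
t=1: π = [0.2813, 0.2344, 0.2500, 0.2344]
t=2: π = [0.2852, 0.2148, 0.2832, 0.2168]
t=3: π = [0.2856, 0.2141, 0.2773, 0.2229]
t=4: π = [0.2857, 0.2132, 0.2789, 0.2222]

π = [0.2857, 0.2132, 0.2789, 0.2222]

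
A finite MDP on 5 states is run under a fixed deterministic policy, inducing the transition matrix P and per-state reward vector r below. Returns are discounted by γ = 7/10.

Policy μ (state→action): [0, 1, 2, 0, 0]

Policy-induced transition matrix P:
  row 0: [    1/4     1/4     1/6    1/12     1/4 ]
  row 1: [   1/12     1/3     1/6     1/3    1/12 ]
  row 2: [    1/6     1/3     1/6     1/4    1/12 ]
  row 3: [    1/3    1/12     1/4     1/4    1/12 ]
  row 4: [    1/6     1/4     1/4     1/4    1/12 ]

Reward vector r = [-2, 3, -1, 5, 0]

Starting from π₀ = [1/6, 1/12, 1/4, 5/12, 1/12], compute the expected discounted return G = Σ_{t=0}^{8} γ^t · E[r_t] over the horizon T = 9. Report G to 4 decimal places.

G = 4.4617

t=0: π = [0.1667, 0.0833, 0.2500, 0.4167, 0.0833], E[r] = 1.7500, γ^t·E[r] = 1.750000, running G = 1.750000
t=1: π = [0.2431, 0.2083, 0.2083, 0.2292, 0.1111], E[r] = 1.0764, γ^t·E[r] = 0.753472, running G = 2.503472
t=2: π = [0.2078, 0.2465, 0.1950, 0.2269, 0.1238], E[r] = 1.2633, γ^t·E[r] = 0.619022, running G = 3.122494
t=3: π = [0.2012, 0.2490, 0.1959, 0.2359, 0.1180], E[r] = 1.3282, γ^t·E[r] = 0.455563, running G = 3.578058
t=4: π = [0.2020, 0.2478, 0.1962, 0.2372, 0.1169], E[r] = 1.3291, γ^t·E[r] = 0.319124, running G = 3.897182
t=5: π = [0.2024, 0.2475, 0.1962, 0.2370, 0.1170], E[r] = 1.3263, γ^t·E[r] = 0.222913, running G = 4.120095
t=6: π = [0.2024, 0.2475, 0.1962, 0.2369, 0.1171], E[r] = 1.3259, γ^t·E[r] = 0.155990, running G = 4.276084
t=7: π = [0.2024, 0.2475, 0.1962, 0.2369, 0.1171], E[r] = 1.3260, γ^t·E[r] = 0.109198, running G = 4.385283
t=8: π = [0.2024, 0.2475, 0.1962, 0.2369, 0.1171], E[r] = 1.3260, γ^t·E[r] = 0.076440, running G = 4.461723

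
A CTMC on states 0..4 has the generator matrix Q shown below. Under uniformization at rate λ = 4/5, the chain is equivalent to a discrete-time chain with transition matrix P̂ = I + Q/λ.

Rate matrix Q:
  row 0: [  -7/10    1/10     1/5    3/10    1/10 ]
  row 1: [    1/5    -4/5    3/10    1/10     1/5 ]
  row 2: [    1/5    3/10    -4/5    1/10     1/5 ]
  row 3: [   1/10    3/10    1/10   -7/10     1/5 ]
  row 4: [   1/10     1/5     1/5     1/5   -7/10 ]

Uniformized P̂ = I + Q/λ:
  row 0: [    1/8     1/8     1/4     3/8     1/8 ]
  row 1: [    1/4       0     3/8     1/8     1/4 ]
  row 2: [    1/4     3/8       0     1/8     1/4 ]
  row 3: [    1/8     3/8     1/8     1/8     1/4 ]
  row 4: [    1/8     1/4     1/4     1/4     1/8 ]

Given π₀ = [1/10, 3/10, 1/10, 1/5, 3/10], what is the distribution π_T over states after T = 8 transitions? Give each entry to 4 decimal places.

t=0: π = [0.1000, 0.3000, 0.1000, 0.2000, 0.3000]
t=1: π = [0.1750, 0.2000, 0.2375, 0.1875, 0.2000]
t=2: π = [0.1797, 0.2313, 0.1922, 0.1938, 0.2031]
t=3: π = [0.1779, 0.2180, 0.2066, 0.1953, 0.2021]
t=4: π = [0.1781, 0.2235, 0.2012, 0.1948, 0.2025]
t=5: π = [0.1781, 0.2214, 0.2033, 0.1948, 0.2024]
t=6: π = [0.1781, 0.2222, 0.2025, 0.1948, 0.2024]
t=7: π = [0.1781, 0.2219, 0.2028, 0.1948, 0.2024]
t=8: π = [0.1781, 0.2220, 0.2027, 0.1948, 0.2024]

π = [0.1781, 0.2220, 0.2027, 0.1948, 0.2024]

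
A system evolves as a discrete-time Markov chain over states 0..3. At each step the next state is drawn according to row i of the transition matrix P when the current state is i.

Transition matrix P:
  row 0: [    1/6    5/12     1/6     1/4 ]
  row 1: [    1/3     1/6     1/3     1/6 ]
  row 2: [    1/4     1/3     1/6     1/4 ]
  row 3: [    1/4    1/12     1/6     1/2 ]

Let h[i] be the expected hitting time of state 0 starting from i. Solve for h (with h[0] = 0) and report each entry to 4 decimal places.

First-step conditioning: h[0] = 0; for i ≠ 0, h[i] = 1 + Σ_k P[i][k]·h[k].
  h[1] = 1 + 1/6·h[1] + 1/3·h[2] + 1/6·h[3]
  h[2] = 1 + 1/3·h[1] + 1/6·h[2] + 1/4·h[3]
  h[3] = 1 + 1/12·h[1] + 1/6·h[2] + 1/2·h[3]
Solving the 3×3 linear system over states ≠ 0 gives exactly h = [0, 38/11, 41/11, 42/11] (h[0] = 0 is the target).

h = [0.0000, 3.4545, 3.7273, 3.8182]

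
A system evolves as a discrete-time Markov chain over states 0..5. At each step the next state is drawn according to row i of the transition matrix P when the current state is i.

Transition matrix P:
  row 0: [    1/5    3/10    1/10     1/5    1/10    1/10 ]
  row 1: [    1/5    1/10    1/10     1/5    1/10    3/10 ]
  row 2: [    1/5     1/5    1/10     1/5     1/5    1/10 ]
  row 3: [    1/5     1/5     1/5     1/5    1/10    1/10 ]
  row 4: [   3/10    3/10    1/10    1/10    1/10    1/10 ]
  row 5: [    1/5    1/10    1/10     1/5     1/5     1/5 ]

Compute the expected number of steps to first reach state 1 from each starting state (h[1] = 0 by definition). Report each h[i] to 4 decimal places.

h = [4.0464, 0.0000, 4.4466, 4.4911, 4.0020, 4.9407]

First-step conditioning: h[1] = 0; for i ≠ 1, h[i] = 1 + Σ_k P[i][k]·h[k].
  h[0] = 1 + 1/5·h[0] + 1/10·h[2] + 1/5·h[3] + 1/10·h[4] + 1/10·h[5]
  h[2] = 1 + 1/5·h[0] + 1/10·h[2] + 1/5·h[3] + 1/5·h[4] + 1/10·h[5]
  h[3] = 1 + 1/5·h[0] + 1/5·h[2] + 1/5·h[3] + 1/10·h[4] + 1/10·h[5]
  h[4] = 1 + 3/10·h[0] + 1/10·h[2] + 1/10·h[3] + 1/10·h[4] + 1/10·h[5]
  h[5] = 1 + 1/5·h[0] + 1/10·h[2] + 1/5·h[3] + 1/5·h[4] + 1/5·h[5]
Solving the 5×5 linear system over states ≠ 1 gives exactly h = [4095/1012, 0, 1125/253, 4545/1012, 2025/506, 1250/253] (h[1] = 0 is the target).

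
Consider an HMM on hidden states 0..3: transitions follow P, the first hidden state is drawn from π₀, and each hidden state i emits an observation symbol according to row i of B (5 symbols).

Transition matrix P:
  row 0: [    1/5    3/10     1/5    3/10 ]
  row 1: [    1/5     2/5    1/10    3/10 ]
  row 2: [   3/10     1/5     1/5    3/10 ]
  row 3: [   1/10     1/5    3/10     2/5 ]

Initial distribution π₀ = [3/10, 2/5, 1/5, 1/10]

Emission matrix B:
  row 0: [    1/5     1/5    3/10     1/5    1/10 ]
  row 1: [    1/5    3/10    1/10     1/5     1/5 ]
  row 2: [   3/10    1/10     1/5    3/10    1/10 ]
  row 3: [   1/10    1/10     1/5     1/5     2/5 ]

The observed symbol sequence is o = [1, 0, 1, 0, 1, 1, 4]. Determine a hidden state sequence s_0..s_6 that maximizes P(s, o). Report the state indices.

path = [1, 1, 1, 1, 1, 1, 3]

t=0: δ = [6.000e-02, 1.200e-01, 2.000e-02, 1.000e-02]  (obs o_0=1)
t=1: δ = [4.800e-03, 9.600e-03, 3.600e-03, 3.600e-03]  ψ = [1, 1, 0, 1]  (obs o_1=0)
t=2: δ = [3.840e-04, 1.152e-03, 1.080e-04, 2.880e-04]  ψ = [1, 1, 3, 1]  (obs o_2=1)
t=3: δ = [4.608e-05, 9.216e-05, 3.456e-05, 3.456e-05]  ψ = [1, 1, 1, 1]  (obs o_3=0)
t=4: δ = [3.686e-06, 1.106e-05, 1.037e-06, 2.765e-06]  ψ = [1, 1, 3, 1]  (obs o_4=1)
t=5: δ = [4.424e-07, 1.327e-06, 1.106e-07, 3.318e-07]  ψ = [1, 1, 1, 1]  (obs o_5=1)
t=6: δ = [2.654e-08, 1.062e-07, 1.327e-08, 1.593e-07]  ψ = [1, 1, 1, 1]  (obs o_6=4)
backtrack: best end state = 3; path = [1, 1, 1, 1, 1, 1, 3]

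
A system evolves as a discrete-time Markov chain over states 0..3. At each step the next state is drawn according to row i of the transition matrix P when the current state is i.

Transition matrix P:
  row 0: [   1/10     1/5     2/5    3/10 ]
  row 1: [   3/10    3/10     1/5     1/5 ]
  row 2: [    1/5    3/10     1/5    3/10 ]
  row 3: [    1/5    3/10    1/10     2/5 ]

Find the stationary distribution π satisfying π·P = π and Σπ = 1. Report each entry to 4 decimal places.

π = [0.2072, 0.2793, 0.2112, 0.3023]

Balance equations π_j = Σ_i π_i·P[i][j]:
  π_0 = 1/10·π_0 + 3/10·π_1 + 1/5·π_2 + 1/5·π_3
  π_1 = 1/5·π_0 + 3/10·π_1 + 3/10·π_2 + 3/10·π_3
  π_2 = 2/5·π_0 + 1/5·π_1 + 1/5·π_2 + 1/10·π_3
  normalize: π_0 + π_1 + π_2 + π_3 = 1
Solving the linear system gives exactly π = [23/111, 31/111, 211/999, 302/999].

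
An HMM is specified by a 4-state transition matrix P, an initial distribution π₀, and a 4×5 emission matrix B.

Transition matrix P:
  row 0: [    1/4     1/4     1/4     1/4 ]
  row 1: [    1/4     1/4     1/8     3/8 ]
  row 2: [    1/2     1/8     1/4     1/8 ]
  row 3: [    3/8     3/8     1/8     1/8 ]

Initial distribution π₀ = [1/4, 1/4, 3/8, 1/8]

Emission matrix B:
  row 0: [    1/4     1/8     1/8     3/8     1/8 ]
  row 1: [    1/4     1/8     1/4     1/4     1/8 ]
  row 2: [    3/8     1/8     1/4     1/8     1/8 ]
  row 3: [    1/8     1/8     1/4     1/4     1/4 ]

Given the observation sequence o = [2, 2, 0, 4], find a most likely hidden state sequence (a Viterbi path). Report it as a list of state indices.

t=0: δ = [3.125e-02, 6.250e-02, 9.375e-02, 3.125e-02]  (obs o_0=2)
t=1: δ = [5.859e-03, 3.906e-03, 5.859e-03, 5.859e-03]  ψ = [2, 1, 2, 1]  (obs o_1=2)
t=2: δ = [7.324e-04, 5.493e-04, 5.493e-04, 1.831e-04]  ψ = [2, 3, 0, 0]  (obs o_2=0)
t=3: δ = [3.433e-05, 2.289e-05, 2.289e-05, 5.150e-05]  ψ = [2, 0, 0, 1]  (obs o_3=4)
backtrack: best end state = 3; path = [1, 3, 1, 3]

path = [1, 3, 1, 3]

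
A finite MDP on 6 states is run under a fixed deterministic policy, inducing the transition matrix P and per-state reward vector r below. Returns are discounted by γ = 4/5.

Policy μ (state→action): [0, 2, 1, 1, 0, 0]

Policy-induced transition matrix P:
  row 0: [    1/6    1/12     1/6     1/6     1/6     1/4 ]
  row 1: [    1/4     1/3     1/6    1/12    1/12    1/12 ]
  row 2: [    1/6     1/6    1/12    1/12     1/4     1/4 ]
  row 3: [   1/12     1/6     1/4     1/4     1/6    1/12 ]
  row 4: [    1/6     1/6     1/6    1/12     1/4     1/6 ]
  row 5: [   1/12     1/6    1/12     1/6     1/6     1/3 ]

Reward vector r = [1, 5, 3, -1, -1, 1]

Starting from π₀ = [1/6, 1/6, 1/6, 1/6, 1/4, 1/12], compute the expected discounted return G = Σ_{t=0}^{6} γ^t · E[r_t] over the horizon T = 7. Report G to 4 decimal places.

t=0: π = [0.1667, 0.1667, 0.1667, 0.1667, 0.2500, 0.0833], E[r] = 1.1667, γ^t·E[r] = 1.166667, running G = 1.166667
t=1: π = [0.1597, 0.1806, 0.1597, 0.1319, 0.1875, 0.1806], E[r] = 1.4028, γ^t·E[r] = 1.122222, running G = 2.288889
t=2: π = [0.1557, 0.1834, 0.1493, 0.1337, 0.1806, 0.1973], E[r] = 1.4039, γ^t·E[r] = 0.898519, running G = 3.187407
t=3: π = [0.1544, 0.1843, 0.1489, 0.1350, 0.1789, 0.1985], E[r] = 1.4071, γ^t·E[r] = 0.720444, running G = 3.907852
t=4: π = [0.1542, 0.1845, 0.1490, 0.1352, 0.1786, 0.1984], E[r] = 1.4082, γ^t·E[r] = 0.576813, running G = 4.484665
t=5: π = [0.1542, 0.1846, 0.1490, 0.1353, 0.1786, 0.1984], E[r] = 1.4085, γ^t·E[r] = 0.461551, running G = 4.946216
t=6: π = [0.1542, 0.1846, 0.1490, 0.1353, 0.1786, 0.1983], E[r] = 1.4086, γ^t·E[r] = 0.369255, running G = 5.315471

G = 5.3155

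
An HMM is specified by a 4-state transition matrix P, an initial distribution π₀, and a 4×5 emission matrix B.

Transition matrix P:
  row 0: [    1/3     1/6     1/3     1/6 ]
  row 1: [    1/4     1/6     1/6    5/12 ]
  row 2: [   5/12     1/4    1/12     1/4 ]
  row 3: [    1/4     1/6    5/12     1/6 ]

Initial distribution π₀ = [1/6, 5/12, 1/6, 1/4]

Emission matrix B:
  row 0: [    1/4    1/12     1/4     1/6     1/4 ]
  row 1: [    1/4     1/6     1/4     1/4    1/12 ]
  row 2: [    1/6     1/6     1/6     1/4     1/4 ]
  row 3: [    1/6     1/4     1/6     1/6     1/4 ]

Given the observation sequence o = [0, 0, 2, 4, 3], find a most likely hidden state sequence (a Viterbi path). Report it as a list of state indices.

t=0: δ = [4.167e-02, 1.042e-01, 2.778e-02, 4.167e-02]  (obs o_0=0)
t=1: δ = [6.510e-03, 4.340e-03, 2.894e-03, 7.234e-03]  ψ = [1, 1, 1, 1]  (obs o_1=0)
t=2: δ = [5.425e-04, 3.014e-04, 5.023e-04, 3.014e-04]  ψ = [0, 3, 3, 1]  (obs o_2=2)
t=3: δ = [5.233e-05, 1.047e-05, 4.521e-05, 3.140e-05]  ψ = [2, 2, 0, 1]  (obs o_3=4)
t=4: δ = [3.140e-06, 2.826e-06, 4.361e-06, 1.884e-06]  ψ = [2, 2, 0, 2]  (obs o_4=3)
backtrack: best end state = 2; path = [1, 3, 2, 0, 2]

path = [1, 3, 2, 0, 2]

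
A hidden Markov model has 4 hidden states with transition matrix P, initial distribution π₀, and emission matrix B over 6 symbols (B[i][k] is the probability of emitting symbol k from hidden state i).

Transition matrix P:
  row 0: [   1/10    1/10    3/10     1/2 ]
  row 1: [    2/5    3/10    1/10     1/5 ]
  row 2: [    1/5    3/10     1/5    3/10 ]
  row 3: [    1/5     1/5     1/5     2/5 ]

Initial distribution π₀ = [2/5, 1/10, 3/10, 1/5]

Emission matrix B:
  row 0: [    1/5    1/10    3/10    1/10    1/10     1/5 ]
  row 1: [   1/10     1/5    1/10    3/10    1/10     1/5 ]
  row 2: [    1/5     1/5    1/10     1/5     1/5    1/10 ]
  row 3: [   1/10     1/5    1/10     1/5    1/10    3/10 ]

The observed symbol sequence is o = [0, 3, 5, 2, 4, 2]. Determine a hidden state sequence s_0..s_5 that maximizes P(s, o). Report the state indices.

t=0: δ = [8.000e-02, 1.000e-02, 6.000e-02, 2.000e-02]  (obs o_0=0)
t=1: δ = [1.200e-03, 5.400e-03, 4.800e-03, 8.000e-03]  ψ = [2, 2, 0, 0]  (obs o_1=3)
t=2: δ = [4.320e-04, 3.240e-04, 1.600e-04, 9.600e-04]  ψ = [1, 1, 3, 3]  (obs o_2=5)
t=3: δ = [5.760e-05, 1.920e-05, 1.920e-05, 3.840e-05]  ψ = [3, 3, 3, 3]  (obs o_3=2)
t=4: δ = [7.680e-07, 7.680e-07, 3.456e-06, 2.880e-06]  ψ = [1, 3, 0, 0]  (obs o_4=4)
t=5: δ = [2.074e-07, 1.037e-07, 6.912e-08, 1.152e-07]  ψ = [2, 2, 2, 3]  (obs o_5=2)
backtrack: best end state = 0; path = [0, 3, 3, 0, 2, 0]

path = [0, 3, 3, 0, 2, 0]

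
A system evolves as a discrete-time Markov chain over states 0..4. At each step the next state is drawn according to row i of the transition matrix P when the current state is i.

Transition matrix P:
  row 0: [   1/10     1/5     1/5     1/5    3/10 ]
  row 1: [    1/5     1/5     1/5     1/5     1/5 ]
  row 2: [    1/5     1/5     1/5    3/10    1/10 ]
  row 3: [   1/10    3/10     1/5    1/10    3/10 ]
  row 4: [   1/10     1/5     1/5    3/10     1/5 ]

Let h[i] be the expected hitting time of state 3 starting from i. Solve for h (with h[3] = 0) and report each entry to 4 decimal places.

h = [4.1353, 4.1729, 3.7970, 0.0000, 3.7594]

First-step conditioning: h[3] = 0; for i ≠ 3, h[i] = 1 + Σ_k P[i][k]·h[k].
  h[0] = 1 + 1/10·h[0] + 1/5·h[1] + 1/5·h[2] + 3/10·h[4]
  h[1] = 1 + 1/5·h[0] + 1/5·h[1] + 1/5·h[2] + 1/5·h[4]
  h[2] = 1 + 1/5·h[0] + 1/5·h[1] + 1/5·h[2] + 1/10·h[4]
  h[4] = 1 + 1/10·h[0] + 1/5·h[1] + 1/5·h[2] + 1/5·h[4]
Solving the 4×4 linear system over states ≠ 3 gives exactly h = [550/133, 555/133, 505/133, 0, 500/133] (h[3] = 0 is the target).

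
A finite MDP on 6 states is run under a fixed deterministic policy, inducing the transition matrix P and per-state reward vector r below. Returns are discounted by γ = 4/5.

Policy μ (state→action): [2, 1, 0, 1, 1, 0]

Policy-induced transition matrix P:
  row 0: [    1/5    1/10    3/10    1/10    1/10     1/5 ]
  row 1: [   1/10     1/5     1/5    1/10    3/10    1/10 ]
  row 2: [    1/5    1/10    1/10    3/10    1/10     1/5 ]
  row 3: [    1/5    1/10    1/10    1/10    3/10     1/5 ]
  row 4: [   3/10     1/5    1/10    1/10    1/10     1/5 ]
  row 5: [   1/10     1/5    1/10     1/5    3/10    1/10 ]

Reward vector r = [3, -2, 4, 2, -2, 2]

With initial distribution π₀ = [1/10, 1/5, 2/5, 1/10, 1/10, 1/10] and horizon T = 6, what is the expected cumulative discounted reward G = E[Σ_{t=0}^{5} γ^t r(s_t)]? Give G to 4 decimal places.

t=0: π = [0.1000, 0.2000, 0.4000, 0.1000, 0.1000, 0.1000], E[r] = 1.7000, γ^t·E[r] = 1.700000, running G = 1.700000
t=1: π = [0.1800, 0.1400, 0.1400, 0.1900, 0.1800, 0.1700], E[r] = 1.1800, γ^t·E[r] = 0.944000, running G = 2.644000
t=2: π = [0.1870, 0.1490, 0.1500, 0.1450, 0.2000, 0.1690], E[r] = 1.0910, γ^t·E[r] = 0.698240, running G = 3.342240
t=3: π = [0.1882, 0.1518, 0.1523, 0.1469, 0.1926, 0.1682], E[r] = 1.1152, γ^t·E[r] = 0.570982, running G = 3.913222
t=4: π = [0.1873, 0.1513, 0.1528, 0.1473, 0.1934, 0.1680], E[r] = 1.1143, γ^t·E[r] = 0.456434, running G = 4.369656
t=5: π = [0.1874, 0.1513, 0.1526, 0.1474, 0.1933, 0.1681], E[r] = 1.1143, γ^t·E[r] = 0.365127, running G = 4.734783

G = 4.7348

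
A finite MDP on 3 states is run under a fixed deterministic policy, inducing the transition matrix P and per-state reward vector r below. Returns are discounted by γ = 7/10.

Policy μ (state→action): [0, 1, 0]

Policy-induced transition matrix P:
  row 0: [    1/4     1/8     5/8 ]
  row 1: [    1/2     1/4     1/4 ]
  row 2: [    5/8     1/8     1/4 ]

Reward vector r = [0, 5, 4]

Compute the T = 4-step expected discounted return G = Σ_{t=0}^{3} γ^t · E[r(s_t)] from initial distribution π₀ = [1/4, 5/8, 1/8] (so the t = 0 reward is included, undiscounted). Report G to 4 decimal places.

t=0: π = [0.2500, 0.6250, 0.1250], E[r] = 3.6250, γ^t·E[r] = 3.625000, running G = 3.625000
t=1: π = [0.4531, 0.2031, 0.3438], E[r] = 2.3906, γ^t·E[r] = 1.673438, running G = 5.298438
t=2: π = [0.4297, 0.1504, 0.4199], E[r] = 2.4316, γ^t·E[r] = 1.191504, running G = 6.489941
t=3: π = [0.4451, 0.1438, 0.4111], E[r] = 2.3635, γ^t·E[r] = 0.810689, running G = 7.300631

G = 7.3006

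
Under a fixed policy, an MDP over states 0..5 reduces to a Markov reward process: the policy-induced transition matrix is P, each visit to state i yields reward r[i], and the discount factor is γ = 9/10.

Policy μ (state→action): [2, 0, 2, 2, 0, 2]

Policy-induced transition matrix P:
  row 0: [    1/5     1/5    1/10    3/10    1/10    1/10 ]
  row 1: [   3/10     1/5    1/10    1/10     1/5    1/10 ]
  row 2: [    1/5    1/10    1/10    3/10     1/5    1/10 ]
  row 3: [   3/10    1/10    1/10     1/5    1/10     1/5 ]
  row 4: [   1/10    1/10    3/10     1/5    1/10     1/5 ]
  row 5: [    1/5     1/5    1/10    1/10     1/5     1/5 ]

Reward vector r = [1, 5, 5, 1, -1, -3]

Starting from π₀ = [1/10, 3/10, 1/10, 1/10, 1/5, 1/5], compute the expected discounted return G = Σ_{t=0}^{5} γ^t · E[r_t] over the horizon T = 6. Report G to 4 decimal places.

G = 6.0170

t=0: π = [0.1000, 0.3000, 0.1000, 0.1000, 0.2000, 0.2000], E[r] = 1.4000, γ^t·E[r] = 1.400000, running G = 1.400000
t=1: π = [0.2200, 0.1600, 0.1400, 0.1700, 0.1600, 0.1500], E[r] = 1.2800, γ^t·E[r] = 1.152000, running G = 2.552000
t=2: π = [0.2170, 0.1530, 0.1320, 0.2050, 0.1450, 0.1480], E[r] = 1.2580, γ^t·E[r] = 1.018980, running G = 3.570980
t=3: π = [0.2213, 0.1518, 0.1290, 0.2048, 0.1433, 0.1498], E[r] = 1.2374, γ^t·E[r] = 0.902065, running G = 4.473045
t=4: π = [0.2213, 0.1523, 0.1287, 0.2049, 0.1431, 0.1498], E[r] = 1.2385, γ^t·E[r] = 0.812593, running G = 5.285638
t=5: π = [0.2214, 0.1523, 0.1286, 0.2048, 0.1431, 0.1498], E[r] = 1.2386, γ^t·E[r] = 0.731367, running G = 6.017004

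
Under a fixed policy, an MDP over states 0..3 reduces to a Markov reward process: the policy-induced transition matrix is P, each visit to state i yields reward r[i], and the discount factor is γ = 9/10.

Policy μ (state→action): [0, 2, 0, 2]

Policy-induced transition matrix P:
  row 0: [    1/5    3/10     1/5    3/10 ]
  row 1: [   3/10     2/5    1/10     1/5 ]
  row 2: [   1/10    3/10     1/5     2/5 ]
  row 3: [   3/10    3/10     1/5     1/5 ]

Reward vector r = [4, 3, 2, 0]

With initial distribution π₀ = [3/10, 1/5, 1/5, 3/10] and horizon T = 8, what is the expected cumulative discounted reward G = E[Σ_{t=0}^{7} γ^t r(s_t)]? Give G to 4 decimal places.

t=0: π = [0.3000, 0.2000, 0.2000, 0.3000], E[r] = 2.2000, γ^t·E[r] = 2.200000, running G = 2.200000
t=1: π = [0.2300, 0.3200, 0.1800, 0.2700], E[r] = 2.2400, γ^t·E[r] = 2.016000, running G = 4.216000
t=2: π = [0.2410, 0.3320, 0.1680, 0.2590], E[r] = 2.2960, γ^t·E[r] = 1.859760, running G = 6.075760
t=3: π = [0.2423, 0.3332, 0.1668, 0.2577], E[r] = 2.3024, γ^t·E[r] = 1.678450, running G = 7.754210
t=4: π = [0.2424, 0.3333, 0.1667, 0.2576], E[r] = 2.3030, γ^t·E[r] = 1.510972, running G = 9.265182
t=5: π = [0.2424, 0.3333, 0.1667, 0.2576], E[r] = 2.3030, γ^t·E[r] = 1.359913, running G = 10.625094
t=6: π = [0.2424, 0.3333, 0.1667, 0.2576], E[r] = 2.3030, γ^t·E[r] = 1.223924, running G = 11.849019
t=7: π = [0.2424, 0.3333, 0.1667, 0.2576], E[r] = 2.3030, γ^t·E[r] = 1.101532, running G = 12.950551

G = 12.9506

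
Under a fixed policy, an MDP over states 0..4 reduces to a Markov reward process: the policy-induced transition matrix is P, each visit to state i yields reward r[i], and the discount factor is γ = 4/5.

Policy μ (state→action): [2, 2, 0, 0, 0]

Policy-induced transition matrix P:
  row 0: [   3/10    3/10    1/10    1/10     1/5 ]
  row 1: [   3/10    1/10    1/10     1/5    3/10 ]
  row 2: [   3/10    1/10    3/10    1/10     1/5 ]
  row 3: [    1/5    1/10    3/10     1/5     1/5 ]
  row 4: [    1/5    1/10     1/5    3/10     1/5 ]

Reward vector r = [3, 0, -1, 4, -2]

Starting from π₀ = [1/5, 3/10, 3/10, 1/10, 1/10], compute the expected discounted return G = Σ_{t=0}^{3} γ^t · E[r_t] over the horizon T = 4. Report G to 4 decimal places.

G = 2.1589

t=0: π = [0.2000, 0.3000, 0.3000, 0.1000, 0.1000], E[r] = 0.5000, γ^t·E[r] = 0.500000, running G = 0.500000
t=1: π = [0.2800, 0.1400, 0.1900, 0.1600, 0.2300], E[r] = 0.8300, γ^t·E[r] = 0.664000, running G = 1.164000
t=2: π = [0.2610, 0.1560, 0.1930, 0.1760, 0.2140], E[r] = 0.8660, γ^t·E[r] = 0.554240, running G = 1.718240
t=3: π = [0.2610, 0.1522, 0.1952, 0.1760, 0.2156], E[r] = 0.8606, γ^t·E[r] = 0.440627, running G = 2.158867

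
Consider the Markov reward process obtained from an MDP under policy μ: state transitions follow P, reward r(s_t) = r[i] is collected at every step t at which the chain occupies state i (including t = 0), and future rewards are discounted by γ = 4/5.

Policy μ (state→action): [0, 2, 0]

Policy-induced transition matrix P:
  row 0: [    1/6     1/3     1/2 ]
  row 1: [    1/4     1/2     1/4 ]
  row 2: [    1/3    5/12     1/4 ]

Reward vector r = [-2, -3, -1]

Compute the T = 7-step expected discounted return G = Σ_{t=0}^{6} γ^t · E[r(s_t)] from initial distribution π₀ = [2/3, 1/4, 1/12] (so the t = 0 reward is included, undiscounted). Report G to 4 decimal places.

t=0: π = [0.6667, 0.2500, 0.0833], E[r] = -2.1667, γ^t·E[r] = -2.166667, running G = -2.166667
t=1: π = [0.2014, 0.3819, 0.4167], E[r] = -1.9653, γ^t·E[r] = -1.572222, running G = -3.738889
t=2: π = [0.2679, 0.4317, 0.3003], E[r] = -2.1314, γ^t·E[r] = -1.364074, running G = -5.102963
t=3: π = [0.2527, 0.4303, 0.3170], E[r] = -2.1133, γ^t·E[r] = -1.082025, running G = -6.184988
t=4: π = [0.2554, 0.4315, 0.3132], E[r] = -2.1183, γ^t·E[r] = -0.867653, running G = -7.052640
t=5: π = [0.2548, 0.4313, 0.3138], E[r] = -2.1175, γ^t·E[r] = -0.693863, running G = -7.746504
t=6: π = [0.2549, 0.4314, 0.3137], E[r] = -2.1177, γ^t·E[r] = -0.555135, running G = -8.301639

G = -8.3016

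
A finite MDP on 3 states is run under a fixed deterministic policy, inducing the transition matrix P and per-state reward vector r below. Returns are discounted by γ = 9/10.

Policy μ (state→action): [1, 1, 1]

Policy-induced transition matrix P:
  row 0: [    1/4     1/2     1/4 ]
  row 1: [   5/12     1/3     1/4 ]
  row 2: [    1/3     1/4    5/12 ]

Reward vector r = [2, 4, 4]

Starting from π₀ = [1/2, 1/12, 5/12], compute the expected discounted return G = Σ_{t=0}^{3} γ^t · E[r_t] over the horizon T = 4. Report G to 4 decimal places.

t=0: π = [0.5000, 0.0833, 0.4167], E[r] = 3.0000, γ^t·E[r] = 3.000000, running G = 3.000000
t=1: π = [0.2986, 0.3819, 0.3194], E[r] = 3.4028, γ^t·E[r] = 3.062500, running G = 6.062500
t=2: π = [0.3403, 0.3565, 0.3032], E[r] = 3.3194, γ^t·E[r] = 2.688750, running G = 8.751250
t=3: π = [0.3347, 0.3648, 0.3005], E[r] = 3.3306, γ^t·E[r] = 2.428031, running G = 11.179281

G = 11.1793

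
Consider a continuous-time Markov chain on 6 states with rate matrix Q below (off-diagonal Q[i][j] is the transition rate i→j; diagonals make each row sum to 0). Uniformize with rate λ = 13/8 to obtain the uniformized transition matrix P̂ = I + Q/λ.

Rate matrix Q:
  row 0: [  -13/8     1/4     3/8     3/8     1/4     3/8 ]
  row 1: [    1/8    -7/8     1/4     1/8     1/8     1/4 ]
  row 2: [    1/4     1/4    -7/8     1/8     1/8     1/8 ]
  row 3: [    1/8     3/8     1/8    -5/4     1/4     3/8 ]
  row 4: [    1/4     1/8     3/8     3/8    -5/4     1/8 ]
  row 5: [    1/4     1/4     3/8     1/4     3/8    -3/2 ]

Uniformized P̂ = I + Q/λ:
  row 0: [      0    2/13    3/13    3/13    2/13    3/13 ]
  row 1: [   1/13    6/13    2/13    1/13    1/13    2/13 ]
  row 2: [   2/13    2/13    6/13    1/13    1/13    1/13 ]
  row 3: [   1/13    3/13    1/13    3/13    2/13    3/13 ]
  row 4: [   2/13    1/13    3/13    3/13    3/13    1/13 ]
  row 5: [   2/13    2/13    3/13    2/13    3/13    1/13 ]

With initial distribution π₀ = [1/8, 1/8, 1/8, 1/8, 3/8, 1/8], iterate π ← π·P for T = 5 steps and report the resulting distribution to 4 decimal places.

t=0: π = [0.1250, 0.1250, 0.1250, 0.1250, 0.3750, 0.1250]
t=1: π = [0.1154, 0.1731, 0.2308, 0.1827, 0.1731, 0.1250]
t=2: π = [0.1087, 0.2078, 0.2426, 0.1590, 0.1457, 0.1361]
t=3: π = [0.1089, 0.2188, 0.2463, 0.1510, 0.1409, 0.1341]
t=4: π = [0.1086, 0.2220, 0.2475, 0.1489, 0.1392, 0.1337]
t=5: π = [0.1086, 0.2229, 0.2479, 0.1483, 0.1387, 0.1336]

π = [0.1086, 0.2229, 0.2479, 0.1483, 0.1387, 0.1336]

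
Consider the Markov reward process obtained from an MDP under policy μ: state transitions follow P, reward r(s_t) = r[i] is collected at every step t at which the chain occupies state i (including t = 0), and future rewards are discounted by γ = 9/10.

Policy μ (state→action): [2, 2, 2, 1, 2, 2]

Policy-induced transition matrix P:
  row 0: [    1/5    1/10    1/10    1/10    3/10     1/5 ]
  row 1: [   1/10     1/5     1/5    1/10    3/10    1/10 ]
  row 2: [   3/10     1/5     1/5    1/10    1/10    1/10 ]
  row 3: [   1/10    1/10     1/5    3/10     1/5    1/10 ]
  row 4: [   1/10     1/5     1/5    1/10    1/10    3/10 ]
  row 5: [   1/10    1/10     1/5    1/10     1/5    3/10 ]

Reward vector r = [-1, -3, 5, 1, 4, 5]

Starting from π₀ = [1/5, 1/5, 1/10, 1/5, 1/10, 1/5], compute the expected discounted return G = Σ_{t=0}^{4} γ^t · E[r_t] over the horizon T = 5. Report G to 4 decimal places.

t=0: π = [0.2000, 0.2000, 0.1000, 0.2000, 0.1000, 0.2000], E[r] = 1.3000, γ^t·E[r] = 1.300000, running G = 1.300000
t=1: π = [0.1400, 0.1400, 0.1800, 0.1400, 0.2200, 0.1800], E[r] = 2.2600, γ^t·E[r] = 2.034000, running G = 3.334000
t=2: π = [0.1500, 0.1540, 0.1860, 0.1280, 0.1880, 0.1940], E[r] = 2.1680, γ^t·E[r] = 1.756080, running G = 5.090080
t=3: π = [0.1522, 0.1528, 0.1850, 0.1256, 0.1930, 0.1914], E[r] = 2.1690, γ^t·E[r] = 1.581201, running G = 6.671281
t=4: π = [0.1522, 0.1531, 0.1848, 0.1251, 0.1927, 0.1921], E[r] = 2.1689, γ^t·E[r] = 1.422989, running G = 8.094270

G = 8.0943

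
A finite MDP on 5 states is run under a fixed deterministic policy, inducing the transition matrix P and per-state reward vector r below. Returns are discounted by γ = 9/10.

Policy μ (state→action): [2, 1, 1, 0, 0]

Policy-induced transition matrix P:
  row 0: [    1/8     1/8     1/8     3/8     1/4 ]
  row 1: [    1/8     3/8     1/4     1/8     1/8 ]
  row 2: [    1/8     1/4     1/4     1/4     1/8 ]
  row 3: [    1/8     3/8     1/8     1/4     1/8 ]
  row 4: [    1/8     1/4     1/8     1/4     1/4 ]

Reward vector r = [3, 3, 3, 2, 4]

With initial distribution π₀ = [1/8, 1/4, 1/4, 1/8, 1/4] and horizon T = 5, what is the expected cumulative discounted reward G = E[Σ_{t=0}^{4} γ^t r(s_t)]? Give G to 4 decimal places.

G = 12.2054

t=0: π = [0.1250, 0.2500, 0.2500, 0.1250, 0.2500], E[r] = 3.1250, γ^t·E[r] = 3.125000, running G = 3.125000
t=1: π = [0.1250, 0.2813, 0.1875, 0.2344, 0.1719], E[r] = 2.9375, γ^t·E[r] = 2.643750, running G = 5.768750
t=2: π = [0.1250, 0.2988, 0.1836, 0.2305, 0.1621], E[r] = 2.9316, γ^t·E[r] = 2.374629, running G = 8.143379
t=3: π = [0.1250, 0.3005, 0.1853, 0.2283, 0.1609], E[r] = 2.9326, γ^t·E[r] = 2.137878, running G = 10.281257
t=4: π = [0.1250, 0.3005, 0.1857, 0.2281, 0.1607], E[r] = 2.9327, γ^t·E[r] = 1.924130, running G = 12.205387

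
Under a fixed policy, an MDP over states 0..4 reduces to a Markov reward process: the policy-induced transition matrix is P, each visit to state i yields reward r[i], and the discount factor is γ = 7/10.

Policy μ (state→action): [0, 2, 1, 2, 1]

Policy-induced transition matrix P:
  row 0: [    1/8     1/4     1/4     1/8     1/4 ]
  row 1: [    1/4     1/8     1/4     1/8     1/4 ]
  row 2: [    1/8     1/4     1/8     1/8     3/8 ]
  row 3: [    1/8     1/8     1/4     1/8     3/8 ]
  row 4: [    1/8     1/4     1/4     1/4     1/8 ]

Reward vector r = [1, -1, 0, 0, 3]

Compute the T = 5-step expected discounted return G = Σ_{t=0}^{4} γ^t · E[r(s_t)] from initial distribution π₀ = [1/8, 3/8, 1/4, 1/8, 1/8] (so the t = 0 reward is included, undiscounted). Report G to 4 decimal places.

G = 1.4892

t=0: π = [0.1250, 0.3750, 0.2500, 0.1250, 0.1250], E[r] = 0.1250, γ^t·E[r] = 0.125000, running G = 0.125000
t=1: π = [0.1719, 0.1875, 0.2188, 0.1406, 0.2813], E[r] = 0.8281, γ^t·E[r] = 0.579688, running G = 0.704688
t=2: π = [0.1484, 0.2090, 0.2227, 0.1602, 0.2598], E[r] = 0.7188, γ^t·E[r] = 0.352188, running G = 1.056875
t=3: π = [0.1511, 0.2039, 0.2222, 0.1575, 0.2654], E[r] = 0.7434, γ^t·E[r] = 0.254989, running G = 1.311864
t=4: π = [0.1505, 0.2048, 0.2222, 0.1582, 0.2643], E[r] = 0.7385, γ^t·E[r] = 0.177313, running G = 1.489177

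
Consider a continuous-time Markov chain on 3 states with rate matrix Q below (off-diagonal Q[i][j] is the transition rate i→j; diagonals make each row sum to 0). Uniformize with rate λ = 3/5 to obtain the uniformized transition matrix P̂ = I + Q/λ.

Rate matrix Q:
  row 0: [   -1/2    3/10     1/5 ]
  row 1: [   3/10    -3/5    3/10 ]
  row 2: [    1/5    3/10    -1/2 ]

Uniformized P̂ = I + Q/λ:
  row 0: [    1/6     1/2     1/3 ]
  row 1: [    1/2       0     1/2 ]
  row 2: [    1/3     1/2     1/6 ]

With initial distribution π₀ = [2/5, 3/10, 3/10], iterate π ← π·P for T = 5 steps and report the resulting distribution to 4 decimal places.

π = [0.3328, 0.3344, 0.3328]

t=0: π = [0.4000, 0.3000, 0.3000]
t=1: π = [0.3167, 0.3500, 0.3333]
t=2: π = [0.3389, 0.3250, 0.3361]
t=3: π = [0.3310, 0.3375, 0.3315]
t=4: π = [0.3344, 0.3313, 0.3343]
t=5: π = [0.3328, 0.3344, 0.3328]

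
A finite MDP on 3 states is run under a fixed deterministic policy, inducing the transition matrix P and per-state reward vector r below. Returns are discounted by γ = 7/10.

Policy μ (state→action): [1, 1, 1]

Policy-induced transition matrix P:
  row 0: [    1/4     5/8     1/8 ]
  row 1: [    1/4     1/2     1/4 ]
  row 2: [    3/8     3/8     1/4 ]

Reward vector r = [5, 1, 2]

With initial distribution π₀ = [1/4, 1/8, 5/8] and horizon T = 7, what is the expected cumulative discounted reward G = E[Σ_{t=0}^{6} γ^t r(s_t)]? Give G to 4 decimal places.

G = 7.5501

t=0: π = [0.2500, 0.1250, 0.6250], E[r] = 2.6250, γ^t·E[r] = 2.625000, running G = 2.625000
t=1: π = [0.3281, 0.4531, 0.2188], E[r] = 2.5313, γ^t·E[r] = 1.771875, running G = 4.396875
t=2: π = [0.2773, 0.5137, 0.2090], E[r] = 2.3184, γ^t·E[r] = 1.135996, running G = 5.532871
t=3: π = [0.2761, 0.5085, 0.2153], E[r] = 2.3198, γ^t·E[r] = 0.795700, running G = 6.328571
t=4: π = [0.2769, 0.5076, 0.2155], E[r] = 2.3232, γ^t·E[r] = 0.557788, running G = 6.886359
t=5: π = [0.2769, 0.5077, 0.2154], E[r] = 2.3231, γ^t·E[r] = 0.390448, running G = 7.276807
t=6: π = [0.2769, 0.5077, 0.2154], E[r] = 2.3231, γ^t·E[r] = 0.273308, running G = 7.550115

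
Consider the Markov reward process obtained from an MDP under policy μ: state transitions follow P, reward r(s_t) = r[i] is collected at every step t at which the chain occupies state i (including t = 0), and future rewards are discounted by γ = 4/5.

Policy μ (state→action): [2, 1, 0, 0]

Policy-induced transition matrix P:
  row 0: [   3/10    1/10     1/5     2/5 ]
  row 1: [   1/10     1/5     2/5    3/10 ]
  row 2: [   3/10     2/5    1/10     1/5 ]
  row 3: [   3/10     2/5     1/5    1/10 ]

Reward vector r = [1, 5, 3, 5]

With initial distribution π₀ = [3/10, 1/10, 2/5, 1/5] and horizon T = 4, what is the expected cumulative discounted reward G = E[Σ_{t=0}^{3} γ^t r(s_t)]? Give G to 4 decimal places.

t=0: π = [0.3000, 0.1000, 0.4000, 0.2000], E[r] = 3.0000, γ^t·E[r] = 3.000000, running G = 3.000000
t=1: π = [0.2800, 0.2900, 0.1800, 0.2500], E[r] = 3.5200, γ^t·E[r] = 2.816000, running G = 5.816000
t=2: π = [0.2420, 0.2580, 0.2400, 0.2600], E[r] = 3.5520, γ^t·E[r] = 2.273280, running G = 8.089280
t=3: π = [0.2484, 0.2758, 0.2276, 0.2482], E[r] = 3.5512, γ^t·E[r] = 1.818214, running G = 9.907494

G = 9.9075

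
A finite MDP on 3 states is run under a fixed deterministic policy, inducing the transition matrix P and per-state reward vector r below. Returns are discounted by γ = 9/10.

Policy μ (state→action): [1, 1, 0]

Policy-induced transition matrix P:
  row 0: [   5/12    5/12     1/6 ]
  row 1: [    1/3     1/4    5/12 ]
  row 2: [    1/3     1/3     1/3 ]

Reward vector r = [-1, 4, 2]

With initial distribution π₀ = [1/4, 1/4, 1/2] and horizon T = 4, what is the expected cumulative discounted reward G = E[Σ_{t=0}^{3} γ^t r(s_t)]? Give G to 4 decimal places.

t=0: π = [0.2500, 0.2500, 0.5000], E[r] = 1.7500, γ^t·E[r] = 1.750000, running G = 1.750000
t=1: π = [0.3542, 0.3333, 0.3125], E[r] = 1.6042, γ^t·E[r] = 1.443750, running G = 3.193750
t=2: π = [0.3628, 0.3351, 0.3021], E[r] = 1.5816, γ^t·E[r] = 1.281094, running G = 4.474844
t=3: π = [0.3636, 0.3356, 0.3008], E[r] = 1.5806, γ^t·E[r] = 1.152246, running G = 5.627090

G = 5.6271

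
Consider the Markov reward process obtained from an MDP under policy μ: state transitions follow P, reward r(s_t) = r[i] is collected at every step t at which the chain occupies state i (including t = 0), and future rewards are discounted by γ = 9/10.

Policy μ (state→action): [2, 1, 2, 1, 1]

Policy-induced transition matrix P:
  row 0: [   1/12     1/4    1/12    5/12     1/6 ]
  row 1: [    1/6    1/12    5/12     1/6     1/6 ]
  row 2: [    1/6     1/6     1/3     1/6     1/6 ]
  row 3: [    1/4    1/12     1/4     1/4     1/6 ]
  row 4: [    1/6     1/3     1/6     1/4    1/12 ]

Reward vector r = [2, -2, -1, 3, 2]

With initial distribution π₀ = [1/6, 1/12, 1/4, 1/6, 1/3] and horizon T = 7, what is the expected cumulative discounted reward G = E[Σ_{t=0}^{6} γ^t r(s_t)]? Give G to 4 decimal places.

t=0: π = [0.1667, 0.0833, 0.2500, 0.1667, 0.3333], E[r] = 1.0833, γ^t·E[r] = 1.083333, running G = 1.083333
t=1: π = [0.1667, 0.2153, 0.2292, 0.2500, 0.1389], E[r] = 0.7014, γ^t·E[r] = 0.631250, running G = 1.714583
t=2: π = [0.1736, 0.1649, 0.2656, 0.2407, 0.1551], E[r] = 0.7841, γ^t·E[r] = 0.635156, running G = 2.349740
t=3: π = [0.1723, 0.1732, 0.2578, 0.2431, 0.1537], E[r] = 0.7771, γ^t·E[r] = 0.566473, running G = 2.916212
t=4: π = [0.1726, 0.1720, 0.2588, 0.2428, 0.1539], E[r] = 0.7785, γ^t·E[r] = 0.510772, running G = 3.426984
t=5: π = [0.1725, 0.1721, 0.2586, 0.2429, 0.1538], E[r] = 0.7784, γ^t·E[r] = 0.459648, running G = 3.886633
t=6: π = [0.1725, 0.1721, 0.2587, 0.2429, 0.1538], E[r] = 0.7784, γ^t·E[r] = 0.413697, running G = 4.300330

G = 4.3003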